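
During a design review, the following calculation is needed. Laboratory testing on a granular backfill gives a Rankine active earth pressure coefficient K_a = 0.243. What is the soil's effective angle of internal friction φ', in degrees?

K_a = tan²(45° − φ/2) ⇒ 45° − φ/2 = arctan(√0.243) = 26.24°.
φ = 2(45° − 26.24°) = 37.52°.

37.5°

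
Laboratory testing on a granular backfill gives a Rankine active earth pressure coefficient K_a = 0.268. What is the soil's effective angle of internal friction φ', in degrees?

35.3°

K_a = tan²(45° − φ/2) ⇒ 45° − φ/2 = arctan(√0.268) = 27.37°.
φ = 2(45° − 27.37°) = 35.26°.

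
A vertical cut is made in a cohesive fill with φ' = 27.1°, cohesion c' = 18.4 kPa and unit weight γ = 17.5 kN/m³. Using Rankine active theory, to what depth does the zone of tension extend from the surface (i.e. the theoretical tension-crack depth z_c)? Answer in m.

K_a = tan²(45° − 27.1°/2) = 0.3741; √K_a = 0.6116.
The active pressure is zero where K_a γ z = 2c√K_a, so z_c = 2c/(γ√K_a) = 2×18.4/(17.5×0.6116) = 3.438 m.

3.44 m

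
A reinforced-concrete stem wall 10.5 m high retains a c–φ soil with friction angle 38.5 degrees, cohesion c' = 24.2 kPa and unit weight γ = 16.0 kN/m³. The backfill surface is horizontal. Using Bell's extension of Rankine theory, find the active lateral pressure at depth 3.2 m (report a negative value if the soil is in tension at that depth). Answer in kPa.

K_a = (1 − sin φ)/(1 + sin φ) = 0.2327.
σ_a = K_a γ z − 2c√K_a = 0.2327×16.0×3.2 − 2×24.2×0.4823 = -11.43 kPa.

-11.4 kPa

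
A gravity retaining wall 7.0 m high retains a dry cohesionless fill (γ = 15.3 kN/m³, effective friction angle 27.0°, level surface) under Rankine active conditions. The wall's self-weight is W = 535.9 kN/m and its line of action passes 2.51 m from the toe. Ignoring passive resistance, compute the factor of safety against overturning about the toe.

4.10

K_a = tan²(45° − 27.0°/2) = 0.3755.
P_a = ½K_aγH² = 0.5×0.3755×15.3×7.0² = 140.8 kN/m, acting at H/3 = 2.333 m above the base.
Overturning moment M_o = P_a × H/3 = 140.8 × 2.333 = 328.5.
Resisting moment M_r = W × 2.51 = 535.9 × 2.51 = 1345.
FS_overturning = M_r/M_o = 1345/328.5 = 4.095.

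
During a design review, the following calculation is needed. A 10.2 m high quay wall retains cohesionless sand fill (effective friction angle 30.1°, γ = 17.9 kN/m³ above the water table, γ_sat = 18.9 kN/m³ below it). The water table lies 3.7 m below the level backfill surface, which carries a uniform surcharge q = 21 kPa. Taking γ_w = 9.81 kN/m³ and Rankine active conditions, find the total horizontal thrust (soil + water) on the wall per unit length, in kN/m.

K_a = tan²(45° − φ/2) = 0.3320.
γ' = 18.9 − 9.81 = 9.090 kN/m³. h₂ = H − d_w = 6.5 m.
σ'_h: at surface K_a·q = 6.972; at WT K_a(q+γd_w) = 28.96; at base K_a(q+γd_w+γ'h₂) = 48.58 kPa.
P₁ = ½(6.972+28.96)×3.7 = 66.47; P₂ = ½(28.96+48.58)×6.5 = 252.0; P_w = ½γ_w h₂² = 207.2.
Total = 66.47+252.0+207.2 = 525.7 kN/m.

526 kN/m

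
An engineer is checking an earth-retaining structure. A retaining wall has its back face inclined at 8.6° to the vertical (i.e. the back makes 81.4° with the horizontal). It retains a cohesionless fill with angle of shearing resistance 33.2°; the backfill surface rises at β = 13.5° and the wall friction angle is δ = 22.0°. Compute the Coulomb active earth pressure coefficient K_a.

0.400

K_a = sin²(α+φ) / [sin²α · sin(α−δ) · (1 + √{sin(φ+δ)sin(φ−β) / (sin(α−δ)sin(α+β))})²].
With α = 81.4°, φ = 33.2°, δ = 22.0°, β = 13.5°: K_a = 0.3995.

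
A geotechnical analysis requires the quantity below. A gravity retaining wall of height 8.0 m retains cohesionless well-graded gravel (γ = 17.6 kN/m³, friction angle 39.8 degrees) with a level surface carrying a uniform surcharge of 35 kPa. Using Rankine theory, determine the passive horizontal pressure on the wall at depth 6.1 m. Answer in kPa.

649 kPa

K_p = (1 + sin φ)/(1 − sin φ) = 4.557.
σ_v = γz + q = 17.6 × 6.1 + 35 = 142.4 kPa.
σ_h = K_p σ_v = 4.557 × 142.4 = 648.8 kPa.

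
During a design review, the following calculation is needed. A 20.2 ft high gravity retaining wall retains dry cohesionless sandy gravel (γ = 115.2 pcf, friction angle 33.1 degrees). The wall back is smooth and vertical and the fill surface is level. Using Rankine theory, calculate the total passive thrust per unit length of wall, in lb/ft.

80100 lb/ft

K_p = tan²(45° + φ/2) = 3.406.
P_p = ½ K_p γ H² = 0.5 × 3.406 × 115.2 × 20.2² = 80060 lb/ft.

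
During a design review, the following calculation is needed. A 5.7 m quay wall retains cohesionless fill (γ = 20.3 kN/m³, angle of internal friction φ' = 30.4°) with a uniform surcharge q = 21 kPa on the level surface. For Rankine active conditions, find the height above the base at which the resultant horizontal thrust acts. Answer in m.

2.15 m

K_a = 0.3280.
Triangular part P₁ = ½K_aγH² = 108.2 at H/3 = 1.900 m; rectangular part P₂ = K_a q H = 39.26 at H/2 = 2.850 m.
ȳ = (P₁·1.900 + P₂·2.850)/(P₁+P₂) = 2.153 m.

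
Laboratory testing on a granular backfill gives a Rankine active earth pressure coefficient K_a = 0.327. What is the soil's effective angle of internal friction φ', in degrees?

30.5°

K_a = tan²(45° − φ/2) ⇒ 45° − φ/2 = arctan(√0.327) = 29.76°.
φ = 2(45° − 29.76°) = 30.47°.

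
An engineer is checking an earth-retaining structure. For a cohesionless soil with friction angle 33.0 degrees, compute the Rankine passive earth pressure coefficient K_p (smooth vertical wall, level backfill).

3.39

K_p = (1 + sin φ)/(1 − sin φ) = tan²(45° + 33.0°/2) = 3.392.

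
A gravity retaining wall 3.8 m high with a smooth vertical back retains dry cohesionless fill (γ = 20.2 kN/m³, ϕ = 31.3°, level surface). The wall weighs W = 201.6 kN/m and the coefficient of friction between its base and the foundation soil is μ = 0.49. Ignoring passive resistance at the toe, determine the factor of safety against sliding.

K_a = tan²(45° − 31.3°/2) = 0.3162.
P_a = ½K_aγH² = 0.5×0.3162×20.2×3.8² = 46.12 kN/m, acting at H/3 = 1.267 m above the base.
FS_sliding = μW / P_a = 0.49×201.6 / 46.12 = 2.142.

2.14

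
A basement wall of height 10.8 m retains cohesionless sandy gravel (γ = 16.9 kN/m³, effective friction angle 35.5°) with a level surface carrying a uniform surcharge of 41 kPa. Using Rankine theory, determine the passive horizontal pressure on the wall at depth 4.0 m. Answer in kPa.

409 kPa

K_p = (1 + sin φ)/(1 − sin φ) = 3.770.
σ_v = γz + q = 16.9 × 4.0 + 41 = 108.6 kPa.
σ_h = K_p σ_v = 3.770 × 108.6 = 409.4 kPa.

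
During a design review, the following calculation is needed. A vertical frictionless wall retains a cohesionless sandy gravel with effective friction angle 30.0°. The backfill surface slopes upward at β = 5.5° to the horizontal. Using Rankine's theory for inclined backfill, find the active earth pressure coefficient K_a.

0.338

K_a = cos β · (cos β − √(cos²β − cos²φ)) / (cos β + √(cos²β − cos²φ)).
cos β = 0.9954, cos φ = 0.8660, √(cos²β − cos²φ) = 0.4907.
K_a = 0.9954 × (0.9954 − 0.4907)/(0.9954 + 0.4907) = 0.3380.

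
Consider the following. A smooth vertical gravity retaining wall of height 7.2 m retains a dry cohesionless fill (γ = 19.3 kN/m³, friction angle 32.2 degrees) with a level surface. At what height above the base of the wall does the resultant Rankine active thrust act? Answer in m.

2.40 m

K_a = 0.3047.
The pressure distribution is triangular, so the resultant acts at H/3 above the base = 7.2/3 = 2.400 m.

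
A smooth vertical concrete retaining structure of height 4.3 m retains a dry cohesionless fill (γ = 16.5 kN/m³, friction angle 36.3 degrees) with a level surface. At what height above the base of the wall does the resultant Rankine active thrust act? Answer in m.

K_a = 0.2563.
The pressure distribution is triangular, so the resultant acts at H/3 above the base = 4.3/3 = 1.433 m.

1.43 m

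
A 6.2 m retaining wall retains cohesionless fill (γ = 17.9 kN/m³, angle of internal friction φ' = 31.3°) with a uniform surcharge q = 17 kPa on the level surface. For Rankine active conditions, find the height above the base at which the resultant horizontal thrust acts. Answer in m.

2.31 m

K_a = 0.3162.
Triangular part P₁ = ½K_aγH² = 108.8 at H/3 = 2.067 m; rectangular part P₂ = K_a q H = 33.33 at H/2 = 3.100 m.
ȳ = (P₁·2.067 + P₂·3.100)/(P₁+P₂) = 2.309 m.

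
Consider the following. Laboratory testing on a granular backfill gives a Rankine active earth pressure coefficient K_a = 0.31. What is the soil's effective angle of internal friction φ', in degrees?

31.8°

K_a = tan²(45° − φ/2) ⇒ 45° − φ/2 = arctan(√0.31) = 29.11°.
φ = 2(45° − 29.11°) = 31.78°.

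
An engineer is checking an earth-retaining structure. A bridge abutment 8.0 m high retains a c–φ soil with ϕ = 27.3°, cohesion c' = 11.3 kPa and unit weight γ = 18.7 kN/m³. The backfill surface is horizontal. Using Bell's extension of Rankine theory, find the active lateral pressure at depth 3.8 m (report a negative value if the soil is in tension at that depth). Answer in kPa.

K_a = (1 − sin φ)/(1 + sin φ) = 0.3711.
σ_a = K_a γ z − 2c√K_a = 0.3711×18.7×3.8 − 2×11.3×0.6092 = 12.60 kPa.

12.6 kPa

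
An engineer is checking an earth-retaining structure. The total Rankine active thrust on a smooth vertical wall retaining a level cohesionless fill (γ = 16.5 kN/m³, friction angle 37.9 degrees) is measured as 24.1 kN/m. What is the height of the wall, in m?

K_a = 0.2389. P_a = ½ K_a γ H² ⇒ H = √(2P_a/(K_a γ)).
H = √(2×24.1/(0.2389×16.5)) = 3.497 m.

3.50 m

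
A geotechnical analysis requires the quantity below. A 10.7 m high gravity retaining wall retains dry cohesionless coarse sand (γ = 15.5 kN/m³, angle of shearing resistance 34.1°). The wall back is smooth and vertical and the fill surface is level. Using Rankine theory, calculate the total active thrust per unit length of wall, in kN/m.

250 kN/m

K_a = tan²(45° − φ/2) = 0.2815.
P_a = ½ K_a γ H² = 0.5 × 0.2815 × 15.5 × 10.7² = 249.8 kN/m.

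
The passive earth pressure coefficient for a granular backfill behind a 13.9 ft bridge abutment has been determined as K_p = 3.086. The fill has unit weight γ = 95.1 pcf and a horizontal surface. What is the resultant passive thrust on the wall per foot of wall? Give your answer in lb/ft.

28400 lb/ft

P = ½ K_p γ H² = 0.5 × 3.086 × 95.1 × 13.9² = 28350 lb/ft.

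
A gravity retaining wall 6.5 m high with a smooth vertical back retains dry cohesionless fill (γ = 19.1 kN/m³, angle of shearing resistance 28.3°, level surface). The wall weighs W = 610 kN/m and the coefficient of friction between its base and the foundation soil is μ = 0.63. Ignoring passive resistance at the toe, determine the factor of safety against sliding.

2.67

K_a = tan²(45° − 28.3°/2) = 0.3568.
P_a = ½K_aγH² = 0.5×0.3568×19.1×6.5² = 144.0 kN/m, acting at H/3 = 2.167 m above the base.
FS_sliding = μW / P_a = 0.63×610 / 144.0 = 2.670.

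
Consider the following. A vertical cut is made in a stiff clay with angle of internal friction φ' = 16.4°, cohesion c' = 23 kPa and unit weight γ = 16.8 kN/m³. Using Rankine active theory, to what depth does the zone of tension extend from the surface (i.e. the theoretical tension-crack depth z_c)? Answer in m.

3.66 m

K_a = tan²(45° − 16.4°/2) = 0.5596; √K_a = 0.7481.
The active pressure is zero where K_a γ z = 2c√K_a, so z_c = 2c/(γ√K_a) = 2×23/(16.8×0.7481) = 3.660 m.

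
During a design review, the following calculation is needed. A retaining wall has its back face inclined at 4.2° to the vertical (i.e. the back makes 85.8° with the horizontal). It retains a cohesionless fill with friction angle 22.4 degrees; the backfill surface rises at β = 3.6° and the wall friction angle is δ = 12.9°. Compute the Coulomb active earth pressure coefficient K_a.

K_a = sin²(α+φ) / [sin²α · sin(α−δ) · (1 + √{sin(φ+δ)sin(φ−β) / (sin(α−δ)sin(α+β))})²].
With α = 85.8°, φ = 22.4°, δ = 12.9°, β = 3.6°: K_a = 0.4569.

0.457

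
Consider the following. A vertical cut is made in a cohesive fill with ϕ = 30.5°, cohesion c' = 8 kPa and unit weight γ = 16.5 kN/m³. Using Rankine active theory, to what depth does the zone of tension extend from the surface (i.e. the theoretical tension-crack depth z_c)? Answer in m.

K_a = tan²(45° − 30.5°/2) = 0.3267; √K_a = 0.5715.
The active pressure is zero where K_a γ z = 2c√K_a, so z_c = 2c/(γ√K_a) = 2×8/(16.5×0.5715) = 1.697 m.

1.70 m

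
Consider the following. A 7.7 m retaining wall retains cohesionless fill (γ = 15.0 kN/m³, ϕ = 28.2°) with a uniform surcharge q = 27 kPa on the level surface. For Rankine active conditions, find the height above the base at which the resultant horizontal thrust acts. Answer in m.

K_a = 0.3582.
Triangular part P₁ = ½K_aγH² = 159.3 at H/3 = 2.567 m; rectangular part P₂ = K_a q H = 74.47 at H/2 = 3.850 m.
ȳ = (P₁·2.567 + P₂·3.850)/(P₁+P₂) = 2.976 m.

2.98 m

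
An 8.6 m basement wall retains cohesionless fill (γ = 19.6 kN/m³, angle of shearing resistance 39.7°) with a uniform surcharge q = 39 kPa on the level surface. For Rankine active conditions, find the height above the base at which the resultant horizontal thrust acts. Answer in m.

3.32 m

K_a = 0.2204.
Triangular part P₁ = ½K_aγH² = 159.8 at H/3 = 2.867 m; rectangular part P₂ = K_a q H = 73.93 at H/2 = 4.300 m.
ȳ = (P₁·2.867 + P₂·4.300)/(P₁+P₂) = 3.320 m.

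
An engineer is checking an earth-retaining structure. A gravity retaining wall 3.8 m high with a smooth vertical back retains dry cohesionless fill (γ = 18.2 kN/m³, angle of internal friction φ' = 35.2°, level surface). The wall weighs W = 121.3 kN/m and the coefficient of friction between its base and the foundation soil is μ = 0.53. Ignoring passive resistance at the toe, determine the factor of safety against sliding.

K_a = tan²(45° − 35.2°/2) = 0.2687.
P_a = ½K_aγH² = 0.5×0.2687×18.2×3.8² = 35.31 kN/m, acting at H/3 = 1.267 m above the base.
FS_sliding = μW / P_a = 0.53×121.3 / 35.31 = 1.821.

1.82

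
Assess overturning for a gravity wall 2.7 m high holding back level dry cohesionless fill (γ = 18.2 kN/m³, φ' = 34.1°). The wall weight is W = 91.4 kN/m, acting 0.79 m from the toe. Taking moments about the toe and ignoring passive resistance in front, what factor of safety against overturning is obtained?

4.30

K_a = tan²(45° − 34.1°/2) = 0.2815.
P_a = ½K_aγH² = 0.5×0.2815×18.2×2.7² = 18.68 kN/m, acting at H/3 = 0.9000 m above the base.
Overturning moment M_o = P_a × H/3 = 18.68 × 0.9000 = 16.81.
Resisting moment M_r = W × 0.79 = 91.4 × 0.79 = 72.21.
FS_overturning = M_r/M_o = 72.21/16.81 = 4.296.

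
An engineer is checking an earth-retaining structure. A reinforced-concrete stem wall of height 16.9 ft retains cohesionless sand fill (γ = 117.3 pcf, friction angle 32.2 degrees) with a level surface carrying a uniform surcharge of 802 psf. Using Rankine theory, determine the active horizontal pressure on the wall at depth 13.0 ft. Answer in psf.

709 psf

K_a = (1 − sin φ)/(1 + sin φ) = 0.3047.
σ_v = γz + q = 117.3 × 13.0 + 802 = 2327 psf.
σ_h = K_a σ_v = 0.3047 × 2327 = 709.1 psf.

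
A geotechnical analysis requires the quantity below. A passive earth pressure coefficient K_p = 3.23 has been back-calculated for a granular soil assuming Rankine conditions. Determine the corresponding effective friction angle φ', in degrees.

31.8°

K_p = (1+sin φ)/(1−sin φ) ⇒ sin φ = (K_p − 1)/(K_p + 1) = 0.5272.
φ = arcsin(0.5272) = 31.82°.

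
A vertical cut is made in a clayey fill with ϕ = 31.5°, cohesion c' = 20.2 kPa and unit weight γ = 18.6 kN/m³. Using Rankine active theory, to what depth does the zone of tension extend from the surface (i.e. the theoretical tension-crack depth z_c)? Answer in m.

3.88 m

K_a = tan²(45° − 31.5°/2) = 0.3136; √K_a = 0.5600.
The active pressure is zero where K_a γ z = 2c√K_a, so z_c = 2c/(γ√K_a) = 2×20.2/(18.6×0.5600) = 3.878 m.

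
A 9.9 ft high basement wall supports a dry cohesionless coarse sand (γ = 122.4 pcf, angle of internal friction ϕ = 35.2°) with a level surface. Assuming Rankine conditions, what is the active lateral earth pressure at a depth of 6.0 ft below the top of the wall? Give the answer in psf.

197 psf

K_a = (1 − sin φ)/(1 + sin φ) = 0.2687.
σ_h = K_a γ z = 0.2687 × 122.4 × 6.0 = 197.3 psf.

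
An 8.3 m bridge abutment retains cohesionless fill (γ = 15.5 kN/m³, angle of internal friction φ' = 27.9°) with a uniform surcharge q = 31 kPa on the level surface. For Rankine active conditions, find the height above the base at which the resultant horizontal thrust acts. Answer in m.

K_a = 0.3625.
Triangular part P₁ = ½K_aγH² = 193.5 at H/3 = 2.767 m; rectangular part P₂ = K_a q H = 93.26 at H/2 = 4.150 m.
ȳ = (P₁·2.767 + P₂·4.150)/(P₁+P₂) = 3.217 m.

3.22 m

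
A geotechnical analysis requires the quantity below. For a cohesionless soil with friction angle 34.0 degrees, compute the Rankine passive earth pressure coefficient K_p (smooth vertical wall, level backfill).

K_p = (1 + sin φ)/(1 − sin φ) = tan²(45° + 34.0°/2) = 3.537.

3.54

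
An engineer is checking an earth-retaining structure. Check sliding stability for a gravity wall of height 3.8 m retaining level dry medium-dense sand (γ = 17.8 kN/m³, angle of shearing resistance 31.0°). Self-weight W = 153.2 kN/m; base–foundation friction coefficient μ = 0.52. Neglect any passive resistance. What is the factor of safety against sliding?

1.94

K_a = tan²(45° − 31.0°/2) = 0.3201.
P_a = ½K_aγH² = 0.5×0.3201×17.8×3.8² = 41.14 kN/m, acting at H/3 = 1.267 m above the base.
FS_sliding = μW / P_a = 0.52×153.2 / 41.14 = 1.937.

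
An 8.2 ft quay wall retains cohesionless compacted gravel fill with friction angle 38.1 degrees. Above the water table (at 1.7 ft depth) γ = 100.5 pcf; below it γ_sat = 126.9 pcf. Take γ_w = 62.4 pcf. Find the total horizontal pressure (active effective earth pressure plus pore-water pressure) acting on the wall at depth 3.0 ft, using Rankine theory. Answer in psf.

141 psf

K_a = (1 − sin φ)/(1 + sin φ) = 0.2368.
γ' = 126.9 − 62.4 = 64.50 pcf.
Effective vertical stress at 3.0 ft: σ'_v = 100.5×1.7 + 64.50×1.30 = 254.7 psf.
σ'_h = K_a σ'_v = 0.2368 × 254.7 = 60.32 psf; u = γ_w × 1.30 = 81.12 psf.
Total σ_h = 60.32 + 81.12 = 141.4 psf.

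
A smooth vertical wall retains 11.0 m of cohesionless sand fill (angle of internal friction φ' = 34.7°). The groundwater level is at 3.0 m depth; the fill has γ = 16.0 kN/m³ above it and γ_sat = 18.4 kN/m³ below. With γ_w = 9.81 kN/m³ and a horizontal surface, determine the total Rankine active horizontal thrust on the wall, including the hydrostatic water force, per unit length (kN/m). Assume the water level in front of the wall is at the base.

515 kN/m

K_a = tan²(45° − φ/2) = 0.2745.
γ' = 18.4 − 9.81 = 8.590 kN/m³. Depth below WT = 8.0 m.
σ'_h at WT = K_a γ d_w = 13.17 kPa; at base = 13.17 + K_a γ' × 8.0 = 32.04 kPa.
P₁ (0–3.0 m) = ½×13.17×3.0 = 19.76. P₂ (3.0–11.0 m) = ½(13.17+32.04)×8.0 = 180.8.
P_w = ½ γ_w h₂² = 0.5×9.81×8.0² = 313.9. Total = 19.76+180.8+313.9 = 514.5 kN/m.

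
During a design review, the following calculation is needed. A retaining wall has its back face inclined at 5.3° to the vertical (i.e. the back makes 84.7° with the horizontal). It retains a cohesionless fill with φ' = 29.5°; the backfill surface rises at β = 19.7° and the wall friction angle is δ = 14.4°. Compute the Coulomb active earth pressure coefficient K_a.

0.482

K_a = sin²(α+φ) / [sin²α · sin(α−δ) · (1 + √{sin(φ+δ)sin(φ−β) / (sin(α−δ)sin(α+β))})²].
With α = 84.7°, φ = 29.5°, δ = 14.4°, β = 19.7°: K_a = 0.4821.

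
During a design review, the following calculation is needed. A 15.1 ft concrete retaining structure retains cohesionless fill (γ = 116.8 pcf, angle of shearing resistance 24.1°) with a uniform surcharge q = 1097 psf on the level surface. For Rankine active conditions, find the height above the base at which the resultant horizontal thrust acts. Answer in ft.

6.43 ft

K_a = 0.4201.
Triangular part P₁ = ½K_aγH² = 5594 at H/3 = 5.033 ft; rectangular part P₂ = K_a q H = 6959 at H/2 = 7.550 ft.
ȳ = (P₁·5.033 + P₂·7.550)/(P₁+P₂) = 6.428 ft.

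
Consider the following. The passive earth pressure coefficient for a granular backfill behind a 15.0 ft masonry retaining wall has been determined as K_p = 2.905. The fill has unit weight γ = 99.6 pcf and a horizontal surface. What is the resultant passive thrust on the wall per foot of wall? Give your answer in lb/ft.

32600 lb/ft

P = ½ K_p γ H² = 0.5 × 2.905 × 99.6 × 15.0² = 32550 lb/ft.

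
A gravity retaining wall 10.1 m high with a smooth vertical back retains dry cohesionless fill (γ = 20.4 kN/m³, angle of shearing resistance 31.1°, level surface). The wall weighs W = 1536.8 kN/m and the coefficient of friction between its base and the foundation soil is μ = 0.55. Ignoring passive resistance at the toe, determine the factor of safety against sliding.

2.55

K_a = tan²(45° − 31.1°/2) = 0.3188.
P_a = ½K_aγH² = 0.5×0.3188×20.4×10.1² = 331.7 kN/m, acting at H/3 = 3.367 m above the base.
FS_sliding = μW / P_a = 0.55×1536.8 / 331.7 = 2.548.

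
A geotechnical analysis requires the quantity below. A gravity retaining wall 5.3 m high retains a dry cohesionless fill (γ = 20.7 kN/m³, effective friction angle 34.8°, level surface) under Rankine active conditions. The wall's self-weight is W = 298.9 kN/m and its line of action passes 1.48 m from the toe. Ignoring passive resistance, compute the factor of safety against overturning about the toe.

K_a = tan²(45° − 34.8°/2) = 0.2733.
P_a = ½K_aγH² = 0.5×0.2733×20.7×5.3² = 79.46 kN/m, acting at H/3 = 1.767 m above the base.
Overturning moment M_o = P_a × H/3 = 79.46 × 1.767 = 140.4.
Resisting moment M_r = W × 1.48 = 298.9 × 1.48 = 442.4.
FS_overturning = M_r/M_o = 442.4/140.4 = 3.151.

3.15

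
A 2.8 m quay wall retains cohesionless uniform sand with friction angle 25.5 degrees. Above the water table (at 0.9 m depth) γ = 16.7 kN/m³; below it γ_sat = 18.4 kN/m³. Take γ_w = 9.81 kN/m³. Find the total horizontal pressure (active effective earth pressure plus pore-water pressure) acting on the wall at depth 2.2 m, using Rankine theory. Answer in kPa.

23.2 kPa

K_a = (1 − sin φ)/(1 + sin φ) = 0.3981.
γ' = 18.4 − 9.81 = 8.590 kN/m³.
Effective vertical stress at 2.2 m: σ'_v = 16.7×0.9 + 8.590×1.30 = 26.20 kPa.
σ'_h = K_a σ'_v = 0.3981 × 26.20 = 10.43 kPa; u = γ_w × 1.30 = 12.75 kPa.
Total σ_h = 10.43 + 12.75 = 23.18 kPa.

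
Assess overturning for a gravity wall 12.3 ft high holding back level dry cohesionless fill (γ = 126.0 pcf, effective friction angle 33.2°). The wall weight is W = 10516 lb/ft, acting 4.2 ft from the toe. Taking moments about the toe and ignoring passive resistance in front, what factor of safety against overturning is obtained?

3.87

K_a = tan²(45° − 33.2°/2) = 0.2924.
P_a = ½K_aγH² = 0.5×0.2924×126.0×12.3² = 2787 lb/ft, acting at H/3 = 4.100 ft above the base.
Overturning moment M_o = P_a × H/3 = 2787 × 4.100 = 11420.
Resisting moment M_r = W × 4.2 = 10516 × 4.2 = 44170.
FS_overturning = M_r/M_o = 44170/11420 = 3.866.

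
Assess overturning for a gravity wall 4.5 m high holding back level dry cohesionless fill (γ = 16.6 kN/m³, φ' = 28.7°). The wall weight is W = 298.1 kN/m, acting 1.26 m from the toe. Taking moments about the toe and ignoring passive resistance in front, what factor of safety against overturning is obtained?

4.24

K_a = tan²(45° − 28.7°/2) = 0.3511.
P_a = ½K_aγH² = 0.5×0.3511×16.6×4.5² = 59.02 kN/m, acting at H/3 = 1.500 m above the base.
Overturning moment M_o = P_a × H/3 = 59.02 × 1.500 = 88.53.
Resisting moment M_r = W × 1.26 = 298.1 × 1.26 = 375.6.
FS_overturning = M_r/M_o = 375.6/88.53 = 4.243.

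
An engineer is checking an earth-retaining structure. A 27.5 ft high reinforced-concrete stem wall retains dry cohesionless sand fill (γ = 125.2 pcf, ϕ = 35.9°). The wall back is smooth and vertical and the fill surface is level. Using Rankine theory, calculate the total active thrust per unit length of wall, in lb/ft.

K_a = tan²(45° − φ/2) = 0.2607.
P_a = ½ K_a γ H² = 0.5 × 0.2607 × 125.2 × 27.5² = 12340 lb/ft.

12300 lb/ft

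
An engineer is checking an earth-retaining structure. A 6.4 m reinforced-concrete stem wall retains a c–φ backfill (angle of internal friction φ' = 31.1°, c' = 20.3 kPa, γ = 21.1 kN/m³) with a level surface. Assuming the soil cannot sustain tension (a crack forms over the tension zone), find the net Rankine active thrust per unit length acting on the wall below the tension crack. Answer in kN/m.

30.1 kN/m

K_a = 0.3188; √K_a = 0.5646.
Tension-crack depth z_c = 2c/(γ√K_a) = 2×20.3/(21.1×0.5646) = 3.408 m.
σ_a at base = K_a γ H − 2c√K_a = 0.3188×21.1×6.4 − 2×20.3×0.5646 = 20.13 kPa.
P_a = ½ × 20.13 × (H − z_c) = 0.5×20.13×2.992 = 30.11 kN/m.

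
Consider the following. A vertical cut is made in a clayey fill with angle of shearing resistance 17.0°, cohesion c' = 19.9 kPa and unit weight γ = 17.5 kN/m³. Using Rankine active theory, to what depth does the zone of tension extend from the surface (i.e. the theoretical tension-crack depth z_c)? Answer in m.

3.07 m

K_a = tan²(45° − 17.0°/2) = 0.5475; √K_a = 0.7400.
The active pressure is zero where K_a γ z = 2c√K_a, so z_c = 2c/(γ√K_a) = 2×19.9/(17.5×0.7400) = 3.074 m.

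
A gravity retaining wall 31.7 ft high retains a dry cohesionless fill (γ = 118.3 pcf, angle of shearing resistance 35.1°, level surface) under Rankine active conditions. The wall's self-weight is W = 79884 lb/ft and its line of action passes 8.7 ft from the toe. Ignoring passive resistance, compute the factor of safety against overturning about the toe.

K_a = tan²(45° − 35.1°/2) = 0.2698.
P_a = ½K_aγH² = 0.5×0.2698×118.3×31.7² = 16040 lb/ft, acting at H/3 = 10.57 ft above the base.
Overturning moment M_o = P_a × H/3 = 16040 × 10.57 = 169500.
Resisting moment M_r = W × 8.7 = 79884 × 8.7 = 695000.
FS_overturning = M_r/M_o = 695000/169500 = 4.101.

4.10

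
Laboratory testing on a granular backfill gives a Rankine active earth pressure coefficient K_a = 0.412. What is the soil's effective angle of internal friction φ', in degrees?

K_a = tan²(45° − φ/2) ⇒ 45° − φ/2 = arctan(√0.412) = 32.70°.
φ = 2(45° − 32.70°) = 24.61°.

24.6°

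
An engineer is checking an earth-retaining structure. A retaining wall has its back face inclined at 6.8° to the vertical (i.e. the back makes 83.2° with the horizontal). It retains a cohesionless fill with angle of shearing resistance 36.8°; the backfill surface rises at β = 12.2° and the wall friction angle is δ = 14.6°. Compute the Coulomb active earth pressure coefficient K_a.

0.322

K_a = sin²(α+φ) / [sin²α · sin(α−δ) · (1 + √{sin(φ+δ)sin(φ−β) / (sin(α−δ)sin(α+β))})²].
With α = 83.2°, φ = 36.8°, δ = 14.6°, β = 12.2°: K_a = 0.3222.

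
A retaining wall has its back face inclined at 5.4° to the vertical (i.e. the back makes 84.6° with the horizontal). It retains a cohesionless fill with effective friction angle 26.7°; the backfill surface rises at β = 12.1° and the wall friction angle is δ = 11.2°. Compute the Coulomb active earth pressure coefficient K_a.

0.464

K_a = sin²(α+φ) / [sin²α · sin(α−δ) · (1 + √{sin(φ+δ)sin(φ−β) / (sin(α−δ)sin(α+β))})²].
With α = 84.6°, φ = 26.7°, δ = 11.2°, β = 12.1°: K_a = 0.4641.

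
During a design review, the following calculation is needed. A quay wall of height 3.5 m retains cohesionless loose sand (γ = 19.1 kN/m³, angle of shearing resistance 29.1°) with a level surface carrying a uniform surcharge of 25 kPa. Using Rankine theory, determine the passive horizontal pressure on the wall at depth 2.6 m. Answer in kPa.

K_p = (1 + sin φ)/(1 − sin φ) = 2.894.
σ_v = γz + q = 19.1 × 2.6 + 25 = 74.66 kPa.
σ_h = K_p σ_v = 2.894 × 74.66 = 216.0 kPa.

216 kPa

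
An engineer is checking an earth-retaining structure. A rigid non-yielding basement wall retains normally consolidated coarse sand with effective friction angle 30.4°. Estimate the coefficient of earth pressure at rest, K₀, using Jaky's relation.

0.494

K₀ = 1 − sin φ' = 1 − sin 30.4° = 0.4940.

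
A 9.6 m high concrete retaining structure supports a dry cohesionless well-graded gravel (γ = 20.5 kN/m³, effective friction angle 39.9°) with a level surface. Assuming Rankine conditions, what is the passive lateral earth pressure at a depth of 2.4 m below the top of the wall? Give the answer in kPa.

225 kPa

K_p = (1 + sin φ)/(1 − sin φ) = 4.578.
σ_h = K_p γ z = 4.578 × 20.5 × 2.4 = 225.2 kPa.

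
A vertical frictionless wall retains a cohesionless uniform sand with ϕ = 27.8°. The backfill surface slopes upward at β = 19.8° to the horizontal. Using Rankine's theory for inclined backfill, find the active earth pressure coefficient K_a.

0.463

K_a = cos β · (cos β − √(cos²β − cos²φ)) / (cos β + √(cos²β − cos²φ)).
cos β = 0.9409, cos φ = 0.8846, √(cos²β − cos²φ) = 0.3206.
K_a = 0.9409 × (0.9409 − 0.3206)/(0.9409 + 0.3206) = 0.4627.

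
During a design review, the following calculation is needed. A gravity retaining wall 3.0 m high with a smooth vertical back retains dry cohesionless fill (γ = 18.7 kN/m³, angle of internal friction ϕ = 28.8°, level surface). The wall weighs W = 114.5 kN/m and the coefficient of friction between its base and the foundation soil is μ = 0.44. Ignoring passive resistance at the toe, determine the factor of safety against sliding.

1.71

K_a = tan²(45° − 28.8°/2) = 0.3498.
P_a = ½K_aγH² = 0.5×0.3498×18.7×3.0² = 29.43 kN/m, acting at H/3 = 1.000 m above the base.
FS_sliding = μW / P_a = 0.44×114.5 / 29.43 = 1.712.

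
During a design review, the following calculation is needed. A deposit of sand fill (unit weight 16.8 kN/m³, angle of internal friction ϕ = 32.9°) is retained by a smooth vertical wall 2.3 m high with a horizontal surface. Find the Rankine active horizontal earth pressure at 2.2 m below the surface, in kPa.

K_a = (1 − sin φ)/(1 + sin φ) = 0.2960.
σ_h = K_a γ z = 0.2960 × 16.8 × 2.2 = 10.94 kPa.

10.9 kPa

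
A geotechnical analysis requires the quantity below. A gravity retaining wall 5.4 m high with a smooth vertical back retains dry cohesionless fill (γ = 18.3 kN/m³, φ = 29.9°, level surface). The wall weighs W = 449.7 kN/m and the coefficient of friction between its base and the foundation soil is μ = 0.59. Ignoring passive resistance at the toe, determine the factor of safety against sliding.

2.97

K_a = tan²(45° − 29.9°/2) = 0.3347.
P_a = ½K_aγH² = 0.5×0.3347×18.3×5.4² = 89.30 kN/m, acting at H/3 = 1.800 m above the base.
FS_sliding = μW / P_a = 0.59×449.7 / 89.30 = 2.971.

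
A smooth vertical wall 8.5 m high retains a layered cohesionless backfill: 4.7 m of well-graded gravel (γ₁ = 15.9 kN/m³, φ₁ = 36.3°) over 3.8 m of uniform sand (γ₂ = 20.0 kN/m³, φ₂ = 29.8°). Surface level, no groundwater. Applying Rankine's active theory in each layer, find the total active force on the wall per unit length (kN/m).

K_a1 = tan²(45°−36.3°/2) = 0.2563; K_a2 = tan²(45°−29.8°/2) = 0.3360.
Layer 1: σ at base = K_a1 γ₁ h₁ = 19.15 kPa; P₁ = ½×19.15×4.7 = 45.01.
Layer 2: σ_v at top = γ₁h₁ = 74.73; σ_h top = K_a2×74.73 = 25.11; σ_h base = K_a2×(74.73+20.0×3.8) = 50.65.
P₂ = ½(25.11+50.65)×3.8 = 143.9. Total P_a = 45.01+143.9 = 189.0 kN/m.

189 kN/m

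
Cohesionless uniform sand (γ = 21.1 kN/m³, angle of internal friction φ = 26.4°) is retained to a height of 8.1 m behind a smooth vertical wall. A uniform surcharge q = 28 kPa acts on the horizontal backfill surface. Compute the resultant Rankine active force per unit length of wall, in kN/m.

K_a = tan²(45° − φ/2) = 0.3844.
Soil triangle: ½ K_a γ H² = 0.5×0.3844×21.1×8.1² = 266.1 kN/m.
Surcharge rectangle: K_a q H = 0.3844×28×8.1 = 87.19 kN/m.
Total = 266.1 + 87.19 = 353.3 kN/m.

353 kN/m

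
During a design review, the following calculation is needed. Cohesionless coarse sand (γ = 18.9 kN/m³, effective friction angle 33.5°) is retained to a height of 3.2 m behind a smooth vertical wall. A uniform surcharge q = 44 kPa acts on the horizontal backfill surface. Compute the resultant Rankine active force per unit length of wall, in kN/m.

K_a = tan²(45° − φ/2) = 0.2887.
Soil triangle: ½ K_a γ H² = 0.5×0.2887×18.9×3.2² = 27.94 kN/m.
Surcharge rectangle: K_a q H = 0.2887×44×3.2 = 40.65 kN/m.
Total = 27.94 + 40.65 = 68.59 kN/m.

68.6 kN/m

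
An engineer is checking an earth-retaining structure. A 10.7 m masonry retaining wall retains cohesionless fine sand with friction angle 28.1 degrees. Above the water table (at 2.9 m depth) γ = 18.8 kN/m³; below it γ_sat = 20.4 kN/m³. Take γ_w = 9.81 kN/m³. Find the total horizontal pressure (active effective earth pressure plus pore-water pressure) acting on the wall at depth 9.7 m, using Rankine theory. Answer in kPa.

112 kPa

K_a = (1 − sin φ)/(1 + sin φ) = 0.3596.
γ' = 20.4 − 9.81 = 10.59 kN/m³.
Effective vertical stress at 9.7 m: σ'_v = 18.8×2.9 + 10.59×6.80 = 126.5 kPa.
σ'_h = K_a σ'_v = 0.3596 × 126.5 = 45.50 kPa; u = γ_w × 6.80 = 66.71 kPa.
Total σ_h = 45.50 + 66.71 = 112.2 kPa.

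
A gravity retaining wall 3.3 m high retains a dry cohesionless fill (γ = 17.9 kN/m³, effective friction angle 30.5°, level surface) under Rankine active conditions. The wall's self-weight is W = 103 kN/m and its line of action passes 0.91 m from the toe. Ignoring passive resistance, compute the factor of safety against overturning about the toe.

2.68

K_a = tan²(45° − 30.5°/2) = 0.3267.
P_a = ½K_aγH² = 0.5×0.3267×17.9×3.3² = 31.84 kN/m, acting at H/3 = 1.100 m above the base.
Overturning moment M_o = P_a × H/3 = 31.84 × 1.100 = 35.02.
Resisting moment M_r = W × 0.91 = 103 × 0.91 = 93.73.
FS_overturning = M_r/M_o = 93.73/35.02 = 2.676.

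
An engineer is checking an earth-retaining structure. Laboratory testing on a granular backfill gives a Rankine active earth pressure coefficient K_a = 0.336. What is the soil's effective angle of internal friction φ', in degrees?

29.8°

K_a = tan²(45° − φ/2) ⇒ 45° − φ/2 = arctan(√0.336) = 30.10°.
φ = 2(45° − 30.10°) = 29.80°.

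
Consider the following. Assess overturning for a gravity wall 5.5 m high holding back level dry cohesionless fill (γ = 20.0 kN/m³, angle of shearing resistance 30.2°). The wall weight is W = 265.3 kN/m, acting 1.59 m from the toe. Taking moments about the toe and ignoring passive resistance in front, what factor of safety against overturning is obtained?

K_a = tan²(45° − 30.2°/2) = 0.3307.
P_a = ½K_aγH² = 0.5×0.3307×20.0×5.5² = 100.0 kN/m, acting at H/3 = 1.833 m above the base.
Overturning moment M_o = P_a × H/3 = 100.0 × 1.833 = 183.4.
Resisting moment M_r = W × 1.59 = 265.3 × 1.59 = 421.8.
FS_overturning = M_r/M_o = 421.8/183.4 = 2.300.

2.30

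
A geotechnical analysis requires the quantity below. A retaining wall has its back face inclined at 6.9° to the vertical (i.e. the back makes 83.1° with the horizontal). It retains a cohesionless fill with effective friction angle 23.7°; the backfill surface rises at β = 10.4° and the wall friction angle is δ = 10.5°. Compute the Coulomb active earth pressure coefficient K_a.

K_a = sin²(α+φ) / [sin²α · sin(α−δ) · (1 + √{sin(φ+δ)sin(φ−β) / (sin(α−δ)sin(α+β))})²].
With α = 83.1°, φ = 23.7°, δ = 10.5°, β = 10.4°: K_a = 0.5204.

0.520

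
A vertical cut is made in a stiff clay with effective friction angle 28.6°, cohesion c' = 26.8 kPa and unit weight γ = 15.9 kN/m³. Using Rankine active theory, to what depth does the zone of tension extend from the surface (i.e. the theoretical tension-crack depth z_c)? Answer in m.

5.68 m

K_a = tan²(45° − 28.6°/2) = 0.3525; √K_a = 0.5938.
The active pressure is zero where K_a γ z = 2c√K_a, so z_c = 2c/(γ√K_a) = 2×26.8/(15.9×0.5938) = 5.678 m.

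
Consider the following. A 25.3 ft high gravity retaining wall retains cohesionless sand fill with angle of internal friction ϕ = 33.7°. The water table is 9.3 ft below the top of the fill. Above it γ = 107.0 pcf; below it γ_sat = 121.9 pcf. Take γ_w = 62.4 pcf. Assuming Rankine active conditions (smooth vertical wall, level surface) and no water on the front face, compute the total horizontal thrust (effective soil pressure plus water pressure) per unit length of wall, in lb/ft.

16100 lb/ft

K_a = tan²(45° − φ/2) = 0.2863.
γ' = 121.9 − 62.4 = 59.50 pcf. Depth below WT = 16.0 ft.
σ'_h at WT = K_a γ d_w = 284.9 psf; at base = 284.9 + K_a γ' × 16.0 = 557.5 psf.
P₁ (0–9.3 ft) = ½×284.9×9.3 = 1325. P₂ (9.3–25.3 ft) = ½(284.9+557.5)×16.0 = 6739.
P_w = ½ γ_w h₂² = 0.5×62.4×16.0² = 7987. Total = 1325+6739+7987 = 16050 lb/ft.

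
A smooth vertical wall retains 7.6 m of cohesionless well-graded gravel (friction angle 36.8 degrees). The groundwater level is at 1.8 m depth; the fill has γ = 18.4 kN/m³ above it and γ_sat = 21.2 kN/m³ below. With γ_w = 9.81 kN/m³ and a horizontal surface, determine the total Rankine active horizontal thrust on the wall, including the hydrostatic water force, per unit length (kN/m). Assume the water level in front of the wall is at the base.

269 kN/m

K_a = tan²(45° − φ/2) = 0.2508.
γ' = 21.2 − 9.81 = 11.39 kN/m³. Depth below WT = 5.8 m.
σ'_h at WT = K_a γ d_w = 8.305 kPa; at base = 8.305 + K_a γ' × 5.8 = 24.87 kPa.
P₁ (0–1.8 m) = ½×8.305×1.8 = 7.475. P₂ (1.8–7.6 m) = ½(8.305+24.87)×5.8 = 96.21.
P_w = ½ γ_w h₂² = 0.5×9.81×5.8² = 165.0. Total = 7.475+96.21+165.0 = 268.7 kN/m.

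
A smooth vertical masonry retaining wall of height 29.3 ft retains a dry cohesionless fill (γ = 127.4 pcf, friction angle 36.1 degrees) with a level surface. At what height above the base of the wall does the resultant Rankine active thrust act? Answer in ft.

K_a = 0.2585.
The pressure distribution is triangular, so the resultant acts at H/3 above the base = 29.3/3 = 9.767 ft.

9.77 ft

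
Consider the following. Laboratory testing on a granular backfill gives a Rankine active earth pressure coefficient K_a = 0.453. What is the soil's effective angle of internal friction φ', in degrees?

22.1°

K_a = tan²(45° − φ/2) ⇒ 45° − φ/2 = arctan(√0.453) = 33.94°.
φ = 2(45° − 33.94°) = 22.11°.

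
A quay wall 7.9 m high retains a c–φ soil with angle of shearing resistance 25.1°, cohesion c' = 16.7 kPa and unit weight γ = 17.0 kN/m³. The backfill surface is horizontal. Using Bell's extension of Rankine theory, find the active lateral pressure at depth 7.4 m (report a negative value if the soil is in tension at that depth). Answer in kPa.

K_a = (1 − sin φ)/(1 + sin φ) = 0.4043.
σ_a = K_a γ z − 2c√K_a = 0.4043×17.0×7.4 − 2×16.7×0.6358 = 29.62 kPa.

29.6 kPa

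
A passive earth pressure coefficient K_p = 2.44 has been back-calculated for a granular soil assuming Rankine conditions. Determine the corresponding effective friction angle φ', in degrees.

K_p = (1+sin φ)/(1−sin φ) ⇒ sin φ = (K_p − 1)/(K_p + 1) = 0.4186.
φ = arcsin(0.4186) = 24.75°.

24.7°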